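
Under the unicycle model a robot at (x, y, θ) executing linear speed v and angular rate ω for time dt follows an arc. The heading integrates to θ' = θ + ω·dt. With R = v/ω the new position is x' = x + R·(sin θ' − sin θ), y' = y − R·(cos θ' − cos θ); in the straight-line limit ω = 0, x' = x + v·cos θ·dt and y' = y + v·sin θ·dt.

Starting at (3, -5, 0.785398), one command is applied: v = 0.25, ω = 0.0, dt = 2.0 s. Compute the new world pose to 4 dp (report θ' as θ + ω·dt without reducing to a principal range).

(3.3536, -4.6464, 0.7854)

θ' = 0.7854 + 0.0·2.0 = 0.7854
ω = 0 → straight: x' = 3 + 0.25·cos(0.7854)·2.0 = 3.3536
y' = -5 + 0.25·sin(0.7854)·2.0 = -4.6464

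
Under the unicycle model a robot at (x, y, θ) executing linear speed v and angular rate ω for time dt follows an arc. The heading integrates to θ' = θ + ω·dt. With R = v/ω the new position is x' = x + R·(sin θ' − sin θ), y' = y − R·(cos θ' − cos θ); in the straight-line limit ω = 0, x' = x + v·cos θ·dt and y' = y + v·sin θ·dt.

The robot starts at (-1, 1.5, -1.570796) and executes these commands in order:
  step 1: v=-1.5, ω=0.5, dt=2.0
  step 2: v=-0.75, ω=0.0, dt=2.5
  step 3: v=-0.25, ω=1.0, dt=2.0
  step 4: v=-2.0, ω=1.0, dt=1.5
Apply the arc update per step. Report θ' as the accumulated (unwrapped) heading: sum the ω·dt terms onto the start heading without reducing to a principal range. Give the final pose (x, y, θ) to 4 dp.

step 1: θ'=-0.5708 (R=-3.0000) → pose (-2.3791, 4.0244, -0.5708)
step 2: θ'=-0.5708 (straight) → pose (-3.9569, 5.0375, -0.5708)
step 3: θ'=1.4292 (R=-0.2500) → pose (-4.3394, 4.8624, 1.4292)
step 4: θ'=2.9292 (R=-2.0000) → pose (-2.7810, 2.6251, 2.9292)

(-2.7810, 2.6251, 2.9292)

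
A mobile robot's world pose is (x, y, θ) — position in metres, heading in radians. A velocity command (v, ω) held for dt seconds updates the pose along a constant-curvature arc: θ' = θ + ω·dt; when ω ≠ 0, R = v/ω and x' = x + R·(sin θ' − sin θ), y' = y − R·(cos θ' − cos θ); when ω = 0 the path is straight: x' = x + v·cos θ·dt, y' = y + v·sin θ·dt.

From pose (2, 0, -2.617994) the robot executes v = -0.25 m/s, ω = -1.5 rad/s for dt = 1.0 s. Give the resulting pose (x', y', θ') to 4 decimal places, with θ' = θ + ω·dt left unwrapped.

(2.2214, -0.0510, -4.1180)

θ' = -2.6180 + -1.5·1.0 = -4.1180
R = v/ω = -0.25/-1.5 = 0.1667
x' = 2 + 0.1667·(sin -4.1180 − sin -2.6180) = 2.2214
y' = 0 − 0.1667·(cos -4.1180 − cos -2.6180) = -0.0510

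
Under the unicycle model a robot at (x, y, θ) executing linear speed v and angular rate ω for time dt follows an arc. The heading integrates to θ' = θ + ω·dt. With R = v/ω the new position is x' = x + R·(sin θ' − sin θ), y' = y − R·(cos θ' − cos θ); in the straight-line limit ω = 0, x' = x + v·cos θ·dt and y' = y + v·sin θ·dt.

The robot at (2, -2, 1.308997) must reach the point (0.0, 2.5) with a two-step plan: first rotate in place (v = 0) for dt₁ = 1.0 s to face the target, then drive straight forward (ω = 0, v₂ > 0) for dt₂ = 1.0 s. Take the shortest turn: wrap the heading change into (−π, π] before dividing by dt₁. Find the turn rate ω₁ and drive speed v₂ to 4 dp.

ω₁ = 0.6800, v₂ = 4.9244

heading to target = atan2(2.5−-2, 0−2) = 1.9890
Δθ = wrap(1.9890 − 1.3090) = 0.6800; ω₁ = Δθ/dt₁ = 0.6800
distance = √((0−2)² + (2.5−-2)²) = 4.9244; v₂ = distance/dt₂ = 4.9244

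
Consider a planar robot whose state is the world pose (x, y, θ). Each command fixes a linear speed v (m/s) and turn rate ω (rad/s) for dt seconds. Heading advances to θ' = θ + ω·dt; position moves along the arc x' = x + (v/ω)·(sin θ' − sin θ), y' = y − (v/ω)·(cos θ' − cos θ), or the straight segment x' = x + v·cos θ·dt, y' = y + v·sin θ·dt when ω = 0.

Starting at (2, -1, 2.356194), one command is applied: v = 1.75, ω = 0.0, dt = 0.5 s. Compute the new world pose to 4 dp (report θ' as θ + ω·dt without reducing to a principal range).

θ' = 2.3562 + 0.0·0.5 = 2.3562
ω = 0 → straight: x' = 2 + 1.75·cos(2.3562)·0.5 = 1.3813
y' = -1 + 1.75·sin(2.3562)·0.5 = -0.3813

(1.3813, -0.3813, 2.3562)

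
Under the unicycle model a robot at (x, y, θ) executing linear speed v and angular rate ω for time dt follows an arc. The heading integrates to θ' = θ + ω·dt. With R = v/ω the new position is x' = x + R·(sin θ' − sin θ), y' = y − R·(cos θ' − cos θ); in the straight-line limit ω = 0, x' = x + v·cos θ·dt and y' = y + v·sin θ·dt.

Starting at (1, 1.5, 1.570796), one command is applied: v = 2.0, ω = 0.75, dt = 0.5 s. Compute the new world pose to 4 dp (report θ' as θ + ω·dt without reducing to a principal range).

(0.8147, 2.4767, 1.9458)

θ' = 1.5708 + 0.75·0.5 = 1.9458
R = v/ω = 2.0/0.75 = 2.6667
x' = 1 + 2.6667·(sin 1.9458 − sin 1.5708) = 0.8147
y' = 1.5 − 2.6667·(cos 1.9458 − cos 1.5708) = 2.4767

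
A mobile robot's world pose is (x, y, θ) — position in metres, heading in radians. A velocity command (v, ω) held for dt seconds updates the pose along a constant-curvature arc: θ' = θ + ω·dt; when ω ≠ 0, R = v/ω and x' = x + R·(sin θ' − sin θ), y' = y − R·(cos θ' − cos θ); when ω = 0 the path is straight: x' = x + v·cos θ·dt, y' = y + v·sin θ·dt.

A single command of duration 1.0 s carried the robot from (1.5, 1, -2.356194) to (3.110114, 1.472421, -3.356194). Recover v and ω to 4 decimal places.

Δθ = -3.356194 − -2.356194 = -1.000000
ω = Δθ/dt = -1.000000/1.0 = -1.0000
R = Δx/(sin θ' − sin θ) = 1.7500
v = R·ω = 1.7500·-1.0000 = -1.7500

v = -1.7500, ω = -1.0000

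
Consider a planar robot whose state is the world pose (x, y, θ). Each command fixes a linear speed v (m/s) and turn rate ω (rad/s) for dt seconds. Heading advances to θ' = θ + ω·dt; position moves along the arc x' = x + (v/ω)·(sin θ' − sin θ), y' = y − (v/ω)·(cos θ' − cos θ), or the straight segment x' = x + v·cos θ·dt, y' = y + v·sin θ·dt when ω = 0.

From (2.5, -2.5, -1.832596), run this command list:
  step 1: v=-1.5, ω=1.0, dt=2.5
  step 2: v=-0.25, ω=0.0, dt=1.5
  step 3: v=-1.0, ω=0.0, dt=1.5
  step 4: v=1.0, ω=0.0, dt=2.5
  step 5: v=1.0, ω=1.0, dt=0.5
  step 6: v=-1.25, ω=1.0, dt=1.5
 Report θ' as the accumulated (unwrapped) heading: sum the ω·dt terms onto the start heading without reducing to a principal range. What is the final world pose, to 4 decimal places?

step 1: θ'=0.6674 (R=-1.5000) → pose (0.1227, -0.9336, 0.6674)
step 2: θ'=0.6674 (straight) → pose (-0.1718, -1.1657, 0.6674)
step 3: θ'=0.6674 (straight) → pose (-1.3500, -2.0942, 0.6674)
step 4: θ'=0.6674 (straight) → pose (0.6136, -0.5468, 0.6674)
step 5: θ'=1.1674 (R=1.0000) → pose (0.9144, -0.1539, 1.1674)
step 6: θ'=2.6674 (R=-1.2500) → pose (1.4933, -1.7566, 2.6674)

(1.4933, -1.7566, 2.6674)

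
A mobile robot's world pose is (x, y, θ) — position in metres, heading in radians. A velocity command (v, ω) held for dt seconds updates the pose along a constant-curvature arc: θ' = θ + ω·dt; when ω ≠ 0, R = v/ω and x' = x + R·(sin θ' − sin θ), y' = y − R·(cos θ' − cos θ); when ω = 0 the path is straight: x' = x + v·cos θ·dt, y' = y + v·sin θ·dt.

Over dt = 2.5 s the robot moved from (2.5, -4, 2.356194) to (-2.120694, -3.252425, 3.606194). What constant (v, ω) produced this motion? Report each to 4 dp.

Δθ = 3.606194 − 2.356194 = 1.250000
ω = Δθ/dt = 1.250000/2.5 = 0.5000
R = Δx/(sin θ' − sin θ) = 4.0000
v = R·ω = 4.0000·0.5000 = 2.0000

v = 2.0000, ω = 0.5000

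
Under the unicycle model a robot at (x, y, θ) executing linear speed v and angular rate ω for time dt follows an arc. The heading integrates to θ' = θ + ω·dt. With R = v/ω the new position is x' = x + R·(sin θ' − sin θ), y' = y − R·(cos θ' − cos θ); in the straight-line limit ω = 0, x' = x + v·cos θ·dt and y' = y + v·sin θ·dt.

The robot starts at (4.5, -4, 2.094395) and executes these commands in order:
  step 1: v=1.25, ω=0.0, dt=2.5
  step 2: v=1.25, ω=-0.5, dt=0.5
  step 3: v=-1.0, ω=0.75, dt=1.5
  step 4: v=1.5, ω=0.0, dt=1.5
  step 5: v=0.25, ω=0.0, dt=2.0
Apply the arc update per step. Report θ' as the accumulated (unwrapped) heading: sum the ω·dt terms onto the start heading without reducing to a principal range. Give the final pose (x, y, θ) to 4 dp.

(1.0415, -1.2013, 2.9694)

step 1: θ'=2.0944 (straight) → pose (2.9375, -1.2937, 2.0944)
step 2: θ'=1.8444 (R=-2.5000) → pose (2.6956, -0.7192, 1.8444)
step 3: θ'=2.9694 (R=-1.3333) → pose (3.7508, -1.6725, 2.9694)
step 4: θ'=2.9694 (straight) → pose (1.5341, -1.2870, 2.9694)
step 5: θ'=2.9694 (straight) → pose (1.0415, -1.2013, 2.9694)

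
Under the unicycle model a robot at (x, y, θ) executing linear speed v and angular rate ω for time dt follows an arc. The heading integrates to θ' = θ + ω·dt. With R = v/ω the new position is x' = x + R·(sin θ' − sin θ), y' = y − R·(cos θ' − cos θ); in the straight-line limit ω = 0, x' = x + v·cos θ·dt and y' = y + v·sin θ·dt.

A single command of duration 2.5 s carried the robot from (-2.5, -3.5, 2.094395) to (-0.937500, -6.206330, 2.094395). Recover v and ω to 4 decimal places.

v = -1.2500, ω = 0.0000

Δθ = 2.094395 − 2.094395 = 0.000000
ω = Δθ/dt = 0.000000/2.5 = 0.0000
ω = 0 → v = (Δx·cos θ + Δy·sin θ)/dt = -1.2500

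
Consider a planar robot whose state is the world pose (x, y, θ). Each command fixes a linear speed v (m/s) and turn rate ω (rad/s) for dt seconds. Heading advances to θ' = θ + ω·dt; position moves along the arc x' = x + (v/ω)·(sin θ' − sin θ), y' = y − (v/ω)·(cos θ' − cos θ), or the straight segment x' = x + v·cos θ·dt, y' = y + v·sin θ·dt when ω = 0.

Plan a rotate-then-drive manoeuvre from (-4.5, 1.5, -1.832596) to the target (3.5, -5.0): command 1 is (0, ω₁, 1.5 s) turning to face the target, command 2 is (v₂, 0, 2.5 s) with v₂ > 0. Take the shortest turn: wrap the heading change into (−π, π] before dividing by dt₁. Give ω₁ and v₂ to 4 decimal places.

ω₁ = 0.7669, v₂ = 4.1231

heading to target = atan2(-5−1.5, 3.5−-4.5) = -0.6823
Δθ = wrap(-0.6823 − -1.8326) = 1.1503; ω₁ = Δθ/dt₁ = 0.7669
distance = √((3.5−-4.5)² + (-5−1.5)²) = 10.3078; v₂ = distance/dt₂ = 4.1231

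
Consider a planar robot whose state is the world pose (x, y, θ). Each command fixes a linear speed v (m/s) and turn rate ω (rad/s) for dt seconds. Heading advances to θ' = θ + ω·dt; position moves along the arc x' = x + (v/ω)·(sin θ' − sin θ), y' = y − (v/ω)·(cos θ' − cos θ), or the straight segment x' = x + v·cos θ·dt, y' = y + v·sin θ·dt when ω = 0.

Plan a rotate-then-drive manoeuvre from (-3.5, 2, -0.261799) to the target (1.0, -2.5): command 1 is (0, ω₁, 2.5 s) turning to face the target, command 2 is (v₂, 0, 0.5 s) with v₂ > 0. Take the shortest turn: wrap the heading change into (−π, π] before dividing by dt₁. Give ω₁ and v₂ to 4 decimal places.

heading to target = atan2(-2.5−2, 1−-3.5) = -0.7854
Δθ = wrap(-0.7854 − -0.2618) = -0.5236; ω₁ = Δθ/dt₁ = -0.2094
distance = √((1−-3.5)² + (-2.5−2)²) = 6.3640; v₂ = distance/dt₂ = 12.7279

ω₁ = -0.2094, v₂ = 12.7279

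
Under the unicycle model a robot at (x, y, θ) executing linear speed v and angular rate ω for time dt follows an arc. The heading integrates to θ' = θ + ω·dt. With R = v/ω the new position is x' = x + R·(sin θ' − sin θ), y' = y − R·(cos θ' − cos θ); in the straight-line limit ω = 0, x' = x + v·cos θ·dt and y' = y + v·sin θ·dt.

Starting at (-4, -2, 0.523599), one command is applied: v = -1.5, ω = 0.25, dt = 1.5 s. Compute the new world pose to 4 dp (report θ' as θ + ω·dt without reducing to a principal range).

(-5.6947, -3.4599, 0.8986)

θ' = 0.5236 + 0.25·1.5 = 0.8986
R = v/ω = -1.5/0.25 = -6.0000
x' = -4 + -6.0000·(sin 0.8986 − sin 0.5236) = -5.6947
y' = -2 − -6.0000·(cos 0.8986 − cos 0.5236) = -3.4599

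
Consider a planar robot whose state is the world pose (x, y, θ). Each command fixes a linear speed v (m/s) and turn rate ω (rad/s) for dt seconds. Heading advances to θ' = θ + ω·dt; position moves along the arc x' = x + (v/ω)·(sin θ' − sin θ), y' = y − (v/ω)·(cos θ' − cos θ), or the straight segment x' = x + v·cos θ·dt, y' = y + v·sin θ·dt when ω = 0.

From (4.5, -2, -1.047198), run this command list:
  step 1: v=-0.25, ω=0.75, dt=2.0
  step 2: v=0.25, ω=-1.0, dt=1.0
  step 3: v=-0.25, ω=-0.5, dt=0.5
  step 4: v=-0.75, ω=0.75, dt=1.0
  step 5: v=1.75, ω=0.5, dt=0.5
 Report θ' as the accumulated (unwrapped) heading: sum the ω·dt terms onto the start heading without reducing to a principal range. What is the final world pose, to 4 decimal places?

step 1: θ'=0.4528 (R=-0.3333) → pose (4.0655, -1.8669, 0.4528)
step 2: θ'=-0.5472 (R=-0.2500) → pose (4.3049, -1.8782, -0.5472)
step 3: θ'=-0.7972 (R=0.5000) → pose (4.2074, -1.8006, -0.7972)
step 4: θ'=-0.0472 (R=-1.0000) → pose (3.5392, -1.5004, -0.0472)
step 5: θ'=0.2028 (R=3.5000) → pose (4.4093, -1.4326, 0.2028)

(4.4093, -1.4326, 0.2028)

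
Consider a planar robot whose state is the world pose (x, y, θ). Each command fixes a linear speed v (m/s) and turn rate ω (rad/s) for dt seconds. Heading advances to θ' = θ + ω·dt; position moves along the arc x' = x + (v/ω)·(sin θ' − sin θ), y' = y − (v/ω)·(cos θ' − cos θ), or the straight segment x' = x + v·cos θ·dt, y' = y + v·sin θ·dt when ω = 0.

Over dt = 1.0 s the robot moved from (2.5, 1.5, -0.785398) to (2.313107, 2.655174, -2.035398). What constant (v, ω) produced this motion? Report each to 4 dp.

Δθ = -2.035398 − -0.785398 = -1.250000
ω = Δθ/dt = -1.250000/1.0 = -1.2500
R = −Δy/(cos θ' − cos θ) = 1.0000
v = R·ω = 1.0000·-1.2500 = -1.2500

v = -1.2500, ω = -1.2500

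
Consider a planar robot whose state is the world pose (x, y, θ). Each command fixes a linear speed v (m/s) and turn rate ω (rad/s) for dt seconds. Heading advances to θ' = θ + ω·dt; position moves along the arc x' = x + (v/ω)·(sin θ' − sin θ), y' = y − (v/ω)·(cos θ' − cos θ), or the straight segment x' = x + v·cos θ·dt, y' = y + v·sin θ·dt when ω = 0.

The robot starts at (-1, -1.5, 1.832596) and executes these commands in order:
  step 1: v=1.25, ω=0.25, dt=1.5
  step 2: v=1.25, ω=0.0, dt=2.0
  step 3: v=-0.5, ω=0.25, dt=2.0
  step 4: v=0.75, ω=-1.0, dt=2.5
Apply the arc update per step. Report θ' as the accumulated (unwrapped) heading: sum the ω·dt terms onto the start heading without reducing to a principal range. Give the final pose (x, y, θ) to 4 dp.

step 1: θ'=2.2076 (R=5.0000) → pose (-1.8096, 0.1790, 2.2076)
step 2: θ'=2.2076 (straight) → pose (-3.2962, 2.1890, 2.2076)
step 3: θ'=2.7076 (R=-2.0000) → pose (-2.5292, 1.5637, 2.7076)
step 4: θ'=0.2076 (R=-0.7500) → pose (-2.3684, 2.9781, 0.2076)

(-2.3684, 2.9781, 0.2076)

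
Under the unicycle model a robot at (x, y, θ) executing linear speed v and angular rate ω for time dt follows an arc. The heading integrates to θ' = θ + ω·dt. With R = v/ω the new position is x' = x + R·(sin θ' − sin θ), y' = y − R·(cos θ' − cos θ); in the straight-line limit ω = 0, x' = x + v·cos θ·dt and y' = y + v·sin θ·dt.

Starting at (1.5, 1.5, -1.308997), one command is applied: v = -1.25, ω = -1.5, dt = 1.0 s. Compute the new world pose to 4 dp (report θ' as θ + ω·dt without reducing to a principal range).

(2.0329, 2.5033, -2.8090)

θ' = -1.3090 + -1.5·1.0 = -2.8090
R = v/ω = -1.25/-1.5 = 0.8333
x' = 1.5 + 0.8333·(sin -2.8090 − sin -1.3090) = 2.0329
y' = 1.5 − 0.8333·(cos -2.8090 − cos -1.3090) = 2.5033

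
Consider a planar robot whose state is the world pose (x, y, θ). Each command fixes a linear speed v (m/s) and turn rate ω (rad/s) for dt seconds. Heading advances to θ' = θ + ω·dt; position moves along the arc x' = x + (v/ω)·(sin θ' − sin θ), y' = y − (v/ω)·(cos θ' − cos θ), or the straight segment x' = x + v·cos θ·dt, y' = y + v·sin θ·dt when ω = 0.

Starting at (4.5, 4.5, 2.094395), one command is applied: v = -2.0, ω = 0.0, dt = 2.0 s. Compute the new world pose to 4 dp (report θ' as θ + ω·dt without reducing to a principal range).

(6.5000, 1.0359, 2.0944)

θ' = 2.0944 + 0.0·2.0 = 2.0944
ω = 0 → straight: x' = 4.5 + -2.0·cos(2.0944)·2.0 = 6.5000
y' = 4.5 + -2.0·sin(2.0944)·2.0 = 1.0359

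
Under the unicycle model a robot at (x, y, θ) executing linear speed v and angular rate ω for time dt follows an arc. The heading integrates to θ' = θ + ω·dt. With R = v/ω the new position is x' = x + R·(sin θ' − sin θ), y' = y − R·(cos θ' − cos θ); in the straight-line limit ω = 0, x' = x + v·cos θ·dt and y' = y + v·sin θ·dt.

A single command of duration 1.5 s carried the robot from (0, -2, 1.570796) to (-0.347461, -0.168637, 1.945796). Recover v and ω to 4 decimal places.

Δθ = 1.945796 − 1.570796 = 0.375000
ω = Δθ/dt = 0.375000/1.5 = 0.2500
R = −Δy/(cos θ' − cos θ) = 5.0000
v = R·ω = 5.0000·0.2500 = 1.2500

v = 1.2500, ω = 0.2500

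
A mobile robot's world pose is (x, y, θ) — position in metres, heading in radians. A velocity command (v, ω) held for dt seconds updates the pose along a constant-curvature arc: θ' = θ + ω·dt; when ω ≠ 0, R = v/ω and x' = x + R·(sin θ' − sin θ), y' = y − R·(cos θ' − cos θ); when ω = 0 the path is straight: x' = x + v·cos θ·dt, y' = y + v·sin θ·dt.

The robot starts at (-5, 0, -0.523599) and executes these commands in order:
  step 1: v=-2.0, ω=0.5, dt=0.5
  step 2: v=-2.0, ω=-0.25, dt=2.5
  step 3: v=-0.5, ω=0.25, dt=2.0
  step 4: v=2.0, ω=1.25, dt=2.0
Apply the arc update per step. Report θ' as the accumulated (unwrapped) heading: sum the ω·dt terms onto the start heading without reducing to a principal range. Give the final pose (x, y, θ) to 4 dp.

step 1: θ'=-0.2736 (R=-4.0000) → pose (-5.9192, 0.3871, -0.2736)
step 2: θ'=-0.8986 (R=8.0000) → pose (-10.0173, 3.1079, -0.8986)
step 3: θ'=-0.3986 (R=-2.0000) → pose (-10.8059, 3.7057, -0.3986)
step 4: θ'=2.1014 (R=1.6000) → pose (-8.8049, 5.9900, 2.1014)

(-8.8049, 5.9900, 2.1014)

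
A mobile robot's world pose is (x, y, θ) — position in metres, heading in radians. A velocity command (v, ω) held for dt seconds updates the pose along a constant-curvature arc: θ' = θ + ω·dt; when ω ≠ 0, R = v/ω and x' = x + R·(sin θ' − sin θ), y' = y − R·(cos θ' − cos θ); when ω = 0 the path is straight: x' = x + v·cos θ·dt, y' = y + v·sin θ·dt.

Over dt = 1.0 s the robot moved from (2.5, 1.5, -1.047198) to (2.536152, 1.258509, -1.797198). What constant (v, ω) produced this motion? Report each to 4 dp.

Δθ = -1.797198 − -1.047198 = -0.750000
ω = Δθ/dt = -0.750000/1.0 = -0.7500
R = −Δy/(cos θ' − cos θ) = -0.3333
v = R·ω = -0.3333·-0.7500 = 0.2500

v = 0.2500, ω = -0.7500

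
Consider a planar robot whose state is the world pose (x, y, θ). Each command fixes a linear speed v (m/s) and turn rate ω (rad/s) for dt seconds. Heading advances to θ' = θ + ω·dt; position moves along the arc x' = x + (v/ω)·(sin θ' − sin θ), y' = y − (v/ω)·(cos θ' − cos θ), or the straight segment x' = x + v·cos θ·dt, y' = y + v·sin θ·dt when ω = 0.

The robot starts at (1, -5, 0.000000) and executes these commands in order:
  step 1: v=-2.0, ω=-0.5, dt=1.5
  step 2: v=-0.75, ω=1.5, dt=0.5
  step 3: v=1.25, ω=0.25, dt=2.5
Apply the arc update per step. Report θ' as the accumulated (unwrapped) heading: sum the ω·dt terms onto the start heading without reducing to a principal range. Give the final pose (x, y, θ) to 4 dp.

step 1: θ'=-0.7500 (R=4.0000) → pose (-1.7266, -3.9268, -0.7500)
step 2: θ'=0.0000 (R=-0.5000) → pose (-2.0674, -3.7926, 0.0000)
step 3: θ'=0.6250 (R=5.0000) → pose (0.8581, -2.8474, 0.6250)

(0.8581, -2.8474, 0.6250)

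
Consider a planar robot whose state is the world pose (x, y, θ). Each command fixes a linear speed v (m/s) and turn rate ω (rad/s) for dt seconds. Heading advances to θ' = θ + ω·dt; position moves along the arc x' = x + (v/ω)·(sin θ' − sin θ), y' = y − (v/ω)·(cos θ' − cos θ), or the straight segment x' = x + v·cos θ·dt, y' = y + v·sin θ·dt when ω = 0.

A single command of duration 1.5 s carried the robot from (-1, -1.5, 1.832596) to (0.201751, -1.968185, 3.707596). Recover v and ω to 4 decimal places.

Δθ = 3.707596 − 1.832596 = 1.875000
ω = Δθ/dt = 1.875000/1.5 = 1.2500
R = Δx/(sin θ' − sin θ) = -0.8000
v = R·ω = -0.8000·1.2500 = -1.0000

v = -1.0000, ω = 1.2500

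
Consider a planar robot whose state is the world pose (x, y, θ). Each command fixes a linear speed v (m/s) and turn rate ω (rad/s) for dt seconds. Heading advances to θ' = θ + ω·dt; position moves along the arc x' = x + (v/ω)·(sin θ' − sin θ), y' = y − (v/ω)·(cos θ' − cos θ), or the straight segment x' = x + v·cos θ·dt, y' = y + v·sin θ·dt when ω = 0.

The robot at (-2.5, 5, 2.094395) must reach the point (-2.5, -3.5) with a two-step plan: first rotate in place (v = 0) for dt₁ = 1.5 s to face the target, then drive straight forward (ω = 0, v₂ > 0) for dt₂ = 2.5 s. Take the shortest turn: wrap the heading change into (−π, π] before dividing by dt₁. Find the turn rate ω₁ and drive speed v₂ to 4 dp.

heading to target = atan2(-3.5−5, -2.5−-2.5) = -1.5708
Δθ = wrap(-1.5708 − 2.0944) = 2.6180; ω₁ = Δθ/dt₁ = 1.7453
distance = √((-2.5−-2.5)² + (-3.5−5)²) = 8.5000; v₂ = distance/dt₂ = 3.4000

ω₁ = 1.7453, v₂ = 3.4000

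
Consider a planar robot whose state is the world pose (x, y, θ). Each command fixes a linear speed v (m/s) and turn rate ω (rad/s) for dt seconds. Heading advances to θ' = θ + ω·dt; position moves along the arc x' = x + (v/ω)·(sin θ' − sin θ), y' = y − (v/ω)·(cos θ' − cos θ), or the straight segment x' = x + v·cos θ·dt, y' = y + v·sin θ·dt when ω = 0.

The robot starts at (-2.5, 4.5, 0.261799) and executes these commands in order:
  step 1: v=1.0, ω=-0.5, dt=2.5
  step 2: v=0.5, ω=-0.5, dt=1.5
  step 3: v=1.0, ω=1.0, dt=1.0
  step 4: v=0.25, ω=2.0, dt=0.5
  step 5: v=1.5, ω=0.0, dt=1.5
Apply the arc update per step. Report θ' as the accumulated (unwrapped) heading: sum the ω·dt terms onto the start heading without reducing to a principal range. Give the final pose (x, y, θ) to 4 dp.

step 1: θ'=-0.9882 (R=-2.0000) → pose (-0.3123, 3.6685, -0.9882)
step 2: θ'=-1.7382 (R=-1.0000) → pose (-0.1613, 2.9517, -1.7382)
step 3: θ'=-0.7382 (R=1.0000) → pose (0.1518, 2.0454, -0.7382)
step 4: θ'=0.2618 (R=0.1250) → pose (0.2682, 2.0171, 0.2618)
step 5: θ'=0.2618 (straight) → pose (2.4416, 2.5995, 0.2618)

(2.4416, 2.5995, 0.2618)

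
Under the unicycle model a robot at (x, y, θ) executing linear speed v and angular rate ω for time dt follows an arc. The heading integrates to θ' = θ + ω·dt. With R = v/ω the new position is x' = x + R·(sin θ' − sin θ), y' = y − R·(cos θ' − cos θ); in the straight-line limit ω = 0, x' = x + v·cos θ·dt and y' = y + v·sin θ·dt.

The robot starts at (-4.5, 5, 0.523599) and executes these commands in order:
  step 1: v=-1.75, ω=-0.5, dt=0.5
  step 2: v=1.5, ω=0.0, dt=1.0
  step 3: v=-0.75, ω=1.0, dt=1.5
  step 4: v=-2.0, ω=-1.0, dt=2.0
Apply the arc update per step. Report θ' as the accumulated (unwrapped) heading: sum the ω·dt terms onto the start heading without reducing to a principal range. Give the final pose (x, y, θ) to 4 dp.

(-6.8000, 1.8416, -0.2264)

step 1: θ'=0.2736 (R=3.5000) → pose (-5.3043, 4.6613, 0.2736)
step 2: θ'=0.2736 (straight) → pose (-3.8601, 5.0666, 0.2736)
step 3: θ'=1.7736 (R=-0.7500) → pose (-4.3921, 4.1934, 1.7736)
step 4: θ'=-0.2264 (R=2.0000) → pose (-6.8000, 1.8416, -0.2264)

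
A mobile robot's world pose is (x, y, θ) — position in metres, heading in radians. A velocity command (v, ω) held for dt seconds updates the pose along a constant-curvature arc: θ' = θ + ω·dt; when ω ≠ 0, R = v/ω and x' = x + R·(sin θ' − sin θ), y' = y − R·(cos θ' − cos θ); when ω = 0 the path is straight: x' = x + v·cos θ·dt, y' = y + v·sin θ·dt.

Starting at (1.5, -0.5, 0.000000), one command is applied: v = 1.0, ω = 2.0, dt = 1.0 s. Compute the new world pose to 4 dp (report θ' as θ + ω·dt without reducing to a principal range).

θ' = 0.0000 + 2.0·1.0 = 2.0000
R = v/ω = 1.0/2.0 = 0.5000
x' = 1.5 + 0.5000·(sin 2.0000 − sin 0.0000) = 1.9546
y' = -0.5 − 0.5000·(cos 2.0000 − cos 0.0000) = 0.2081

(1.9546, 0.2081, 2.0000)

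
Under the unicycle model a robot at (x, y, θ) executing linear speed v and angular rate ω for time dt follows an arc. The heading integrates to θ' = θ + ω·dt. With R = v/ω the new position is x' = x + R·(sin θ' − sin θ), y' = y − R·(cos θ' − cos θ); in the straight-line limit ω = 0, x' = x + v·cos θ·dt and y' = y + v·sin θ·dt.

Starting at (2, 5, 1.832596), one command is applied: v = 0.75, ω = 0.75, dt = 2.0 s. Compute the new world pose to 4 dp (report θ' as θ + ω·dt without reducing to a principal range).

(0.8442, 5.7230, 3.3326)

θ' = 1.8326 + 0.75·2.0 = 3.3326
R = v/ω = 0.75/0.75 = 1.0000
x' = 2 + 1.0000·(sin 3.3326 − sin 1.8326) = 0.8442
y' = 5 − 1.0000·(cos 3.3326 − cos 1.8326) = 5.7230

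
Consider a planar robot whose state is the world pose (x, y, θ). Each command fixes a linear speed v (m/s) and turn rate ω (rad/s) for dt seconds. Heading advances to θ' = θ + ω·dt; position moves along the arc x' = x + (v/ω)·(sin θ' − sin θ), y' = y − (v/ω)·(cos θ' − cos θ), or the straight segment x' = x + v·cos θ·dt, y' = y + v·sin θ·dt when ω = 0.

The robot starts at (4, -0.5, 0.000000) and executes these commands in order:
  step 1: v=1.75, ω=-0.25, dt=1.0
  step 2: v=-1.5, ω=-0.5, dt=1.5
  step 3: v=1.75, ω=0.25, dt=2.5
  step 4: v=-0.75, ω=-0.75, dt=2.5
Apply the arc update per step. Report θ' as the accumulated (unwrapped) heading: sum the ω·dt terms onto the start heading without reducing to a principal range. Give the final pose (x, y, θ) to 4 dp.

step 1: θ'=-0.2500 (R=-7.0000) → pose (5.7318, -0.7176, -0.2500)
step 2: θ'=-1.0000 (R=3.0000) → pose (3.9496, 0.5682, -1.0000)
step 3: θ'=-0.3750 (R=7.0000) → pose (7.2760, -2.1632, -0.3750)
step 4: θ'=-2.2500 (R=1.0000) → pose (6.8642, -0.6045, -2.2500)

(6.8642, -0.6045, -2.2500)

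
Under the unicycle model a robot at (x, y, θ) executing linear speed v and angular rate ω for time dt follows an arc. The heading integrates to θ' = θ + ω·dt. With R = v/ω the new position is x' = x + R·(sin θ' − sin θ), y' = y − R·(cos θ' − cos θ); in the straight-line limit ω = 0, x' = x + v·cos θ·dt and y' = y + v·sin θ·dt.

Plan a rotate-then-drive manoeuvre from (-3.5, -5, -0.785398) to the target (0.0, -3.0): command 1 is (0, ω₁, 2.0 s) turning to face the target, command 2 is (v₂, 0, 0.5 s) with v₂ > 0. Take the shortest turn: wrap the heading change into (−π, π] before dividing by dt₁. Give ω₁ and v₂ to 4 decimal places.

ω₁ = 0.6523, v₂ = 8.0623

heading to target = atan2(-3−-5, 0−-3.5) = 0.5191
Δθ = wrap(0.5191 − -0.7854) = 1.3045; ω₁ = Δθ/dt₁ = 0.6523
distance = √((0−-3.5)² + (-3−-5)²) = 4.0311; v₂ = distance/dt₂ = 8.0623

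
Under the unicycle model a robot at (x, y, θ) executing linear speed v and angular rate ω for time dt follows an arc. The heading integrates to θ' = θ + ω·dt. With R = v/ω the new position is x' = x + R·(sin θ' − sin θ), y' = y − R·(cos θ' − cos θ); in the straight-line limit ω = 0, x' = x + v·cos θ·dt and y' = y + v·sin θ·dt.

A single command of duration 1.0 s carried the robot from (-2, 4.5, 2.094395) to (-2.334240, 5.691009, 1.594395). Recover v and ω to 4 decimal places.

Δθ = 1.594395 − 2.094395 = -0.500000
ω = Δθ/dt = -0.500000/1.0 = -0.5000
R = −Δy/(cos θ' − cos θ) = -2.5000
v = R·ω = -2.5000·-0.5000 = 1.2500

v = 1.2500, ω = -0.5000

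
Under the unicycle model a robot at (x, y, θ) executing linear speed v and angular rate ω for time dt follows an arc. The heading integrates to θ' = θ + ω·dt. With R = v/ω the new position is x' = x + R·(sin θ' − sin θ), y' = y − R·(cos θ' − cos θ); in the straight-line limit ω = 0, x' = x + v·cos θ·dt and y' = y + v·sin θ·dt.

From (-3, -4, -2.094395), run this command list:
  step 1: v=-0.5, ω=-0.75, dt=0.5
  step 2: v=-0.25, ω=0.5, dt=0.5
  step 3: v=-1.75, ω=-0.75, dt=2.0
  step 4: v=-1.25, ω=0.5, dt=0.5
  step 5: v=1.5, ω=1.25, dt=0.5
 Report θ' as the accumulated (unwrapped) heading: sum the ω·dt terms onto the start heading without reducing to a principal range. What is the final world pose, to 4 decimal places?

step 1: θ'=-2.4694 (R=0.6667) → pose (-2.8378, -3.8117, -2.4694)
step 2: θ'=-2.2194 (R=-0.5000) → pose (-2.7507, -3.7225, -2.2194)
step 3: θ'=-3.7194 (R=2.3333) → pose (0.3833, -3.1774, -3.7194)
step 4: θ'=-3.4694 (R=-2.5000) → pose (0.9438, -3.4502, -3.4694)
step 5: θ'=-2.8444 (R=1.2000) → pose (0.2060, -3.4389, -2.8444)

(0.2060, -3.4389, -2.8444)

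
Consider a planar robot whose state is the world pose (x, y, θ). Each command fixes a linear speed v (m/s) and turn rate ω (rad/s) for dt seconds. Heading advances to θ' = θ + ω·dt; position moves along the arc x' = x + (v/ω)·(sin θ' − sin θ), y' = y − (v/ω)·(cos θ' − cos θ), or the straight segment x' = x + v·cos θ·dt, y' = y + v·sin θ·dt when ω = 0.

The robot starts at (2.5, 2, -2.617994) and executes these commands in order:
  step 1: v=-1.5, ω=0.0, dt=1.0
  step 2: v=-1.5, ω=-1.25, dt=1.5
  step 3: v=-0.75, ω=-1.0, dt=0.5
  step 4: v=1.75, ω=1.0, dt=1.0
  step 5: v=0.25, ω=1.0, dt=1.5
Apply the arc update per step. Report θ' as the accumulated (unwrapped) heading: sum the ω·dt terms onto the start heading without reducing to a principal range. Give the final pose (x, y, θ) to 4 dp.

step 1: θ'=-2.6180 (straight) → pose (3.7990, 2.7500, -2.6180)
step 2: θ'=-4.4930 (R=1.2000) → pose (5.5703, 1.9719, -4.4930)
step 3: θ'=-4.9930 (R=0.7500) → pose (5.5589, 1.6010, -4.9930)
step 4: θ'=-3.9930 (R=1.7500) → pose (5.1937, 3.2388, -3.9930)
step 5: θ'=-2.4930 (R=0.2500) → pose (4.8547, 3.2733, -2.4930)

(4.8547, 3.2733, -2.4930)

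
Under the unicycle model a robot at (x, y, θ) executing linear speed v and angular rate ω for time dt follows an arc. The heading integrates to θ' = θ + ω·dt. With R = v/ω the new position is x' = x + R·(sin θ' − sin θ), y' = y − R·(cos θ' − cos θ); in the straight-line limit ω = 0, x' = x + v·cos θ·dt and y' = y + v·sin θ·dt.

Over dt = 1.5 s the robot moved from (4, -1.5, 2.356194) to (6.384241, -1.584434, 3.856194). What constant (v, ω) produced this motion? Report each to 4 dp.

v = -1.7500, ω = 1.0000

Δθ = 3.856194 − 2.356194 = 1.500000
ω = Δθ/dt = 1.500000/1.5 = 1.0000
R = Δx/(sin θ' − sin θ) = -1.7500
v = R·ω = -1.7500·1.0000 = -1.7500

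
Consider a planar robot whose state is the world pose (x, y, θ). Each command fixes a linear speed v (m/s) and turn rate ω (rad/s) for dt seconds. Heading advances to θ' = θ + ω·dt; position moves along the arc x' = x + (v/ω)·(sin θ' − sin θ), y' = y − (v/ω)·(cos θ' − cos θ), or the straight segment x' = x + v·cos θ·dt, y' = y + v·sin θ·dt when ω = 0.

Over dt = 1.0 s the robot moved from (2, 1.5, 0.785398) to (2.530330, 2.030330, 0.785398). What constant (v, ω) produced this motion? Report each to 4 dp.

Δθ = 0.785398 − 0.785398 = 0.000000
ω = Δθ/dt = 0.000000/1.0 = 0.0000
ω = 0 → v = (Δx·cos θ + Δy·sin θ)/dt = 0.7500

v = 0.7500, ω = 0.0000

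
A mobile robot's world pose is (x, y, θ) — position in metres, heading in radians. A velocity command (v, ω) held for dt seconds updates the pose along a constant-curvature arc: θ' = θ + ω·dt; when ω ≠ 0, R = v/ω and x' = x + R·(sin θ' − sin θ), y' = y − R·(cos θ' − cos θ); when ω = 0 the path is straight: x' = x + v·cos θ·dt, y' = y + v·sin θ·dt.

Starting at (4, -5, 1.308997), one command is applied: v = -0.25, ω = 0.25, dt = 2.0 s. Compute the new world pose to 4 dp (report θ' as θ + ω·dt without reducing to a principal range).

θ' = 1.3090 + 0.25·2.0 = 1.8090
R = v/ω = -0.25/0.25 = -1.0000
x' = 4 + -1.0000·(sin 1.8090 − sin 1.3090) = 3.9942
y' = -5 − -1.0000·(cos 1.8090 − cos 1.3090) = -5.4948

(3.9942, -5.4948, 1.8090)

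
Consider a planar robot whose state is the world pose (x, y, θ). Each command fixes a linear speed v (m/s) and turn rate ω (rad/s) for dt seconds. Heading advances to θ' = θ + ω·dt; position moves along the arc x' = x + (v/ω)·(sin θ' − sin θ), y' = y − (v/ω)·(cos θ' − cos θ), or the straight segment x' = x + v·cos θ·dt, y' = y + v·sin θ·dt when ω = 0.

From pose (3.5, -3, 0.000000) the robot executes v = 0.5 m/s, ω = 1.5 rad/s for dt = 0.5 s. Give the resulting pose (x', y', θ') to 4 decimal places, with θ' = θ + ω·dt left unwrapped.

θ' = 0.0000 + 1.5·0.5 = 0.7500
R = v/ω = 0.5/1.5 = 0.3333
x' = 3.5 + 0.3333·(sin 0.7500 − sin 0.0000) = 3.7272
y' = -3 − 0.3333·(cos 0.7500 − cos 0.0000) = -2.9106

(3.7272, -2.9106, 0.7500)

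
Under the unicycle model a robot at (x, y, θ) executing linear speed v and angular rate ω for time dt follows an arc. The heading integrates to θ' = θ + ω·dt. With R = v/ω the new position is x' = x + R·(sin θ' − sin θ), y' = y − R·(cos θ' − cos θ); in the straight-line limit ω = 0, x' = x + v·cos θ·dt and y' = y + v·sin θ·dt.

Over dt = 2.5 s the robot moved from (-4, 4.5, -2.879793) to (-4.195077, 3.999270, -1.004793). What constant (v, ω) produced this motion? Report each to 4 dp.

v = 0.2500, ω = 0.7500

Δθ = -1.004793 − -2.879793 = 1.875000
ω = Δθ/dt = 1.875000/2.5 = 0.7500
R = −Δy/(cos θ' − cos θ) = 0.3333
v = R·ω = 0.3333·0.7500 = 0.2500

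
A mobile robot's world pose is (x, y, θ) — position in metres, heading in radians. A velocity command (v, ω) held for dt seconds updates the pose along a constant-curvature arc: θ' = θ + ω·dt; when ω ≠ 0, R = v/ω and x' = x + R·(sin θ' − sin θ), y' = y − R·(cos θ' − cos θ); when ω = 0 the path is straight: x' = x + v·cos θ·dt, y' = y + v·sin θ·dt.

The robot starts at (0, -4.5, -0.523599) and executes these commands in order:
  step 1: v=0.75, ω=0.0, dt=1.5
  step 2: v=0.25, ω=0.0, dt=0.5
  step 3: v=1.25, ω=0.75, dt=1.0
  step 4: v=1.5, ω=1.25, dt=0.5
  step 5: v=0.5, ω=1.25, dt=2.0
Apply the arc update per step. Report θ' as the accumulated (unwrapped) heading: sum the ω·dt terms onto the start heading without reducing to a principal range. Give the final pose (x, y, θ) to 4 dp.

(2.5391, -4.2723, 3.3514)

step 1: θ'=-0.5236 (straight) → pose (0.9743, -5.0625, -0.5236)
step 2: θ'=-0.5236 (straight) → pose (1.0825, -5.1250, -0.5236)
step 3: θ'=0.2264 (R=1.6667) → pose (2.2900, -5.3058, 0.2264)
step 4: θ'=0.8514 (R=1.2000) → pose (2.9233, -4.9271, 0.8514)
step 5: θ'=3.3514 (R=0.4000) → pose (2.5391, -4.2723, 3.3514)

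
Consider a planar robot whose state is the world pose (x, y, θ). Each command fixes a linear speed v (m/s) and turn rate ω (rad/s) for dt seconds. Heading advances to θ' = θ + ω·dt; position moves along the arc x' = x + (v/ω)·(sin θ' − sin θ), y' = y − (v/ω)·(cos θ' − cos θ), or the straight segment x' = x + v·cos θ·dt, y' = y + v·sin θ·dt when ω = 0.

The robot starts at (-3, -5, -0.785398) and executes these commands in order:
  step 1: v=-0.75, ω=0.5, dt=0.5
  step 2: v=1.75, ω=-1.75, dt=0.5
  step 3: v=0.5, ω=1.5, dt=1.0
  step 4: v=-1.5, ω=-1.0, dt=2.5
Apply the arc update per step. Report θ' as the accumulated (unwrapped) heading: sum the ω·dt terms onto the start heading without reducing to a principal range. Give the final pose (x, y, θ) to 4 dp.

(-3.5954, -3.1391, -2.4104)

step 1: θ'=-0.5354 (R=-1.5000) → pose (-3.2954, -4.7706, -0.5354)
step 2: θ'=-1.4104 (R=-1.0000) → pose (-2.8184, -5.4709, -1.4104)
step 3: θ'=0.0896 (R=0.3333) → pose (-2.4595, -5.7497, 0.0896)
step 4: θ'=-2.4104 (R=1.5000) → pose (-3.5954, -3.1391, -2.4104)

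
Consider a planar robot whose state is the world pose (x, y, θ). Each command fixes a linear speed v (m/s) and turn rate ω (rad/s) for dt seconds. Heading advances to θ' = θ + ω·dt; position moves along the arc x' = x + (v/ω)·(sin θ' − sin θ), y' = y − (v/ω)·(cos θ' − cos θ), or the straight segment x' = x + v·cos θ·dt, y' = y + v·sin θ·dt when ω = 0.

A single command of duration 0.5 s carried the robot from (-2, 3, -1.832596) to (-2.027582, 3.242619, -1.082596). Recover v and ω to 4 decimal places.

v = -0.5000, ω = 1.5000

Δθ = -1.082596 − -1.832596 = 0.750000
ω = Δθ/dt = 0.750000/0.5 = 1.5000
R = −Δy/(cos θ' − cos θ) = -0.3333
v = R·ω = -0.3333·1.5000 = -0.5000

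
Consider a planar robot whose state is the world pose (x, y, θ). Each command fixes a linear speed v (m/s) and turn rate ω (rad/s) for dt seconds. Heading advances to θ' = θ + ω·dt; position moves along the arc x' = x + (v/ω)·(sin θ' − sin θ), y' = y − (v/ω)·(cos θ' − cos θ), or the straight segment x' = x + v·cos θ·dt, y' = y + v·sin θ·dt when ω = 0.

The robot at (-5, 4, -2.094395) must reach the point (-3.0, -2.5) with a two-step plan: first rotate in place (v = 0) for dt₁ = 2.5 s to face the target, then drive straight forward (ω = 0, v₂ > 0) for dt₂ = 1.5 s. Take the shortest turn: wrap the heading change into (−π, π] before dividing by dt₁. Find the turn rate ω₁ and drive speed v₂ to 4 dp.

heading to target = atan2(-2.5−4, -3−-5) = -1.2723
Δθ = wrap(-1.2723 − -2.0944) = 0.8221; ω₁ = Δθ/dt₁ = 0.3288
distance = √((-3−-5)² + (-2.5−4)²) = 6.8007; v₂ = distance/dt₂ = 4.5338

ω₁ = 0.3288, v₂ = 4.5338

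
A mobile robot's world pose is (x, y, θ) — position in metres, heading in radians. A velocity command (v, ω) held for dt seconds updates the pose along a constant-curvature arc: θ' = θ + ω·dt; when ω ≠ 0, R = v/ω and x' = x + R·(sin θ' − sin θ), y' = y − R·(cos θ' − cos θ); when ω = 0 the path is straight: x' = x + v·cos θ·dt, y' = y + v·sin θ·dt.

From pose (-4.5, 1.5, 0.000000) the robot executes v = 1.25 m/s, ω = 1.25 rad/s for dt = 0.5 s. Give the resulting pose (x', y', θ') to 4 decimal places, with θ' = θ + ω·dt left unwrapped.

θ' = 0.0000 + 1.25·0.5 = 0.6250
R = v/ω = 1.25/1.25 = 1.0000
x' = -4.5 + 1.0000·(sin 0.6250 − sin 0.0000) = -3.9149
y' = 1.5 − 1.0000·(cos 0.6250 − cos 0.0000) = 1.6890

(-3.9149, 1.6890, 0.6250)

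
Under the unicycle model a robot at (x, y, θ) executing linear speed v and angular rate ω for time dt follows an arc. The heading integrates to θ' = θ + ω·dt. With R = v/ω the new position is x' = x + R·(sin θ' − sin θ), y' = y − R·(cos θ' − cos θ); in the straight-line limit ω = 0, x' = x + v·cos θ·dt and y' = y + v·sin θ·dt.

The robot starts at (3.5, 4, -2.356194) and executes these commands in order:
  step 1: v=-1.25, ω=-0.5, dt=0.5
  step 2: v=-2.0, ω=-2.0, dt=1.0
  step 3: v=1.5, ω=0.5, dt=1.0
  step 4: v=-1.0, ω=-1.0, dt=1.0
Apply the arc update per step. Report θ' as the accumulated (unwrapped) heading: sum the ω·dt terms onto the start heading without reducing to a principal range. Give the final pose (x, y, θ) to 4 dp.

step 1: θ'=-2.6062 (R=2.5000) → pose (3.9923, 4.3824, -2.6062)
step 2: θ'=-4.6062 (R=1.0000) → pose (5.4969, 3.6283, -4.6062)
step 3: θ'=-4.1062 (R=3.0000) → pose (4.9792, 5.0196, -4.1062)
step 4: θ'=-5.1062 (R=1.0000) → pose (5.0809, 4.0661, -5.1062)

(5.0809, 4.0661, -5.1062)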